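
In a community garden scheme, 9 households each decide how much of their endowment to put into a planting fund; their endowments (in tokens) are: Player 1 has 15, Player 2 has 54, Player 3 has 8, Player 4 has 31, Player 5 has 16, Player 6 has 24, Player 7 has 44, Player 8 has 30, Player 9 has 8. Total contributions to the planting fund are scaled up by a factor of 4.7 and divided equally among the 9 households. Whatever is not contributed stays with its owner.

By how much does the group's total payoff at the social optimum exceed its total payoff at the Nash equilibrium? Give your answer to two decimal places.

851.00 tokens

The private return per contributed unit is 4.7/9 = 0.5222 < 1 for every player regardless of endowment, so the Nash equilibrium is zero contribution and the group total is Σ E_j = 15 + 54 + 8 + 31 + 16 + 24 + 44 + 30 + 8 = 230.
Each contributed unit returns 4.700 to the group, so the social optimum is full contribution by everyone: group total = 4.700 × 230 = 1081.00.
Efficiency loss = (4.700 − 1) × 230 = 851.00.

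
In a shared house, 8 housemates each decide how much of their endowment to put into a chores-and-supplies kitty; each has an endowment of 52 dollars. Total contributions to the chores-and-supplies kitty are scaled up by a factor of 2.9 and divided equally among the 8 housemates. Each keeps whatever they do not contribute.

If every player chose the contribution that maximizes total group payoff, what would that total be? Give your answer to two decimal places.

Each contributed unit returns 2.900 to the group as a whole (0.3625 to each of 8 players), which exceeds 1, so the social optimum is full contribution: group total = 2.900 × 416 = 1206.40.

1206.40 dollars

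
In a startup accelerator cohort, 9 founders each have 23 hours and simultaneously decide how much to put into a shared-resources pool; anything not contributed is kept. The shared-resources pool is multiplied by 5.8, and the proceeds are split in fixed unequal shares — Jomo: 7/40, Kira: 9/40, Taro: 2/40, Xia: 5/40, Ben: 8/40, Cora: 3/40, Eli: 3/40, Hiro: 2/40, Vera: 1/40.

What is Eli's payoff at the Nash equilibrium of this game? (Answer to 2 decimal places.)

Each unit j contributes comes back to j as 5.8 × (j's share), so j prefers to contribute only if that share exceeds 1/5.8 = 0.1724; otherwise keeping the unit dominates.
Jomo, Kira and Ben are above the threshold, contributing 23 each; the remaining 6 contribute 0. Total contributed: 69.
Eli keeps 23 and receives 5.8 × 69 × 3/40 = 30.02 from the shared-resources pool, for a payoff of 53.02.

53.02 hours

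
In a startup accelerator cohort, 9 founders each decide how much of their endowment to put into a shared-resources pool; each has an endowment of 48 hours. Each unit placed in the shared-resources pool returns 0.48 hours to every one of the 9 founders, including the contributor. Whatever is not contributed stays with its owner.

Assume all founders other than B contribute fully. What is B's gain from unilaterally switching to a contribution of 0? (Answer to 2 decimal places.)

24.96 hours

Switching from a contribution of 48 to 0 lets B keep an extra 48 hours, but lowers the shared-resources pool by 48, which costs B their own share of that drop: 0.48 × 48 = 23.04.
Net gain = 48 − 23.04 = 24.96. The private return per contributed unit (0.48) is below 1, so free-riding is indeed the best response regardless of what the others do.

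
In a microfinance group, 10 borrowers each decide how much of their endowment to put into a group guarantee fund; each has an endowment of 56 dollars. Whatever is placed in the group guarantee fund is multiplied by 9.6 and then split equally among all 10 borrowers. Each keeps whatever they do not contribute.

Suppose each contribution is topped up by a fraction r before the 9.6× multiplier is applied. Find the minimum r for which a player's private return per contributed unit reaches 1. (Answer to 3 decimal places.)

0.042

With matching at rate r, one contributed unit becomes (1 + r) in the group guarantee fund and returns 9.6 × (1 + r) / 10 to the contributor.
Setting this equal to 1: 1 + r = 10/9.6 = 1.0417.
So the minimum matching rate is r = 1.0417 − 1 = 0.042.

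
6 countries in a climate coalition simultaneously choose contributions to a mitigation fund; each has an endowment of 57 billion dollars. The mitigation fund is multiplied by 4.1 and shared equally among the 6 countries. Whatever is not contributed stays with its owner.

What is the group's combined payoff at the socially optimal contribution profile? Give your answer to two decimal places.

Each contributed unit returns 4.100 to the group as a whole (0.6833 to each of 6 players), which exceeds 1, so the social optimum is full contribution: group total = 4.100 × 342 = 1402.20.

1402.20 billion dollars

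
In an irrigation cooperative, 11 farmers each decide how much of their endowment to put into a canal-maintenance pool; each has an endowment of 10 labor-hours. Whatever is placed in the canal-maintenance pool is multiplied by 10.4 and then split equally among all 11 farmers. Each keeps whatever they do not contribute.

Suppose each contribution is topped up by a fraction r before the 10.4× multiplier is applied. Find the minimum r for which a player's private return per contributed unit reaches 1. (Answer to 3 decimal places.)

With matching at rate r, one contributed unit becomes (1 + r) in the canal-maintenance pool and returns 10.4 × (1 + r) / 11 to the contributor.
Setting this equal to 1: 1 + r = 11/10.4 = 1.0577.
So the minimum matching rate is r = 1.0577 − 1 = 0.058.

0.058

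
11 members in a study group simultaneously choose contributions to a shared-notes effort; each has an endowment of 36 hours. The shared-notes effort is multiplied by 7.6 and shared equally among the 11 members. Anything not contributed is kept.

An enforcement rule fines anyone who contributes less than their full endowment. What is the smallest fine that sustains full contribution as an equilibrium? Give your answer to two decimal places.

11.13 hours

Given the others contribute fully, the best deviation is to contribute 0 (any partial contribution still incurs the fine and gives up units whose private return 0.6909 is below 1).
Deviating from 36 to 0 saves 36 hours but forfeits the deviator's share of the drop in the shared-notes effort: 7.6/11 × 36 = 24.87.
So the deviation gain is 36 − 24.87 = 11.13, and the fine must be at least 11.13 hours to wipe it out.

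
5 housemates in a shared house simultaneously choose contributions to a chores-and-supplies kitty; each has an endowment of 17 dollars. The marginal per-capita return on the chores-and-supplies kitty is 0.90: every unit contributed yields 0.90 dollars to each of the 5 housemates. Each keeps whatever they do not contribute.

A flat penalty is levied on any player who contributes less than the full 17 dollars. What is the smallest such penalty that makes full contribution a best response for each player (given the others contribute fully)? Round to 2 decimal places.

1.70 dollars

Given the others contribute fully, the best deviation is to contribute 0 (any partial contribution still incurs the fine and gives up units whose private return 0.90 is below 1).
Deviating from 17 to 0 saves 17 dollars but forfeits the deviator's share of the drop in the chores-and-supplies kitty: 0.90 × 17 = 15.30.
So the deviation gain is 17 − 15.30 = 1.70, and the fine must be at least 1.70 dollars to wipe it out.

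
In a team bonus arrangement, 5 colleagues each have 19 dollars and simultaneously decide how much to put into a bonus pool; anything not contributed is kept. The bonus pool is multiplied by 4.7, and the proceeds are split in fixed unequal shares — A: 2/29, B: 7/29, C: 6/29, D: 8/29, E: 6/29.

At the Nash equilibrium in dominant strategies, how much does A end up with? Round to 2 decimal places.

Player j's private return per contributed unit is 4.7 × (j's share). Contributing is weakly dominant for j when that share is at least 1/4.7 = 0.2128, and contributing 0 is dominant otherwise.
B and D are above the threshold, contributing 19 each; the remaining 3 contribute 0. Total contributed: 38.
A keeps 19 and receives 4.7 × 38 × 2/29 = 12.32 from the bonus pool, for a payoff of 31.32.

31.32 dollars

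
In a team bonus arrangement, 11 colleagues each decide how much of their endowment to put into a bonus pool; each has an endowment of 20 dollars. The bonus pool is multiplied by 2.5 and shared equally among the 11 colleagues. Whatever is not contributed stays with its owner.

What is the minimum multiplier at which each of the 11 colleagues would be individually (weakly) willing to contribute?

A contributed unit returns (multiplier)/11 to its contributor.
This reaches 1 exactly when the multiplier is 11.

11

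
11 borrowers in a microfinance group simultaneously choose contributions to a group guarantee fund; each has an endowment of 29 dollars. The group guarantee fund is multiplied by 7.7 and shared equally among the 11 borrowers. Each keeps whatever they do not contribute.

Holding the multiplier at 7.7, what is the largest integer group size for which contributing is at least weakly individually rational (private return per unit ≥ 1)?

7

Private return per unit is 7.7/(group size), which is ≥ 1 whenever the group size is ≤ 7.7.
The largest such integer is 7.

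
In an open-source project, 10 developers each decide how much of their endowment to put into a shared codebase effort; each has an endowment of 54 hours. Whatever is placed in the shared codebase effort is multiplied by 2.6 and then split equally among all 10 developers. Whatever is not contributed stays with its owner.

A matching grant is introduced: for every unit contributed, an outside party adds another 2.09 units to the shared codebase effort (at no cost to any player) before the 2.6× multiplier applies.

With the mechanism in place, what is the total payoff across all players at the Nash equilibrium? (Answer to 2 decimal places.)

540.00 hours

The effective private return is 2.6 × 3.09 / 10 = 0.8034, which is still under 1, so the mechanism doesn't change anyone's dominant strategy: zero contribution.
Everyone keeps their endowment and the group total is 10 × 54 = 540.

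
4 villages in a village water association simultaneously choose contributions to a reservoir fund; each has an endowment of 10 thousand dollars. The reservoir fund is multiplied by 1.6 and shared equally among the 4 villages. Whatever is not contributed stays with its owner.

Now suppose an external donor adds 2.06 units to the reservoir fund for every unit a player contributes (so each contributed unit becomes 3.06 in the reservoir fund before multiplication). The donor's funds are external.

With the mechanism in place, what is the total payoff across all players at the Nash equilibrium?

The effective private return per unit is now 1.6 × 3.06 / 4 = 1.2240 > 1, so every player's dominant strategy flips to full contribution.
So the Nash equilibrium is full contribution by all 4; the group earns 1.6 × 3.06 × 40 = 195.84.

195.84 thousand dollars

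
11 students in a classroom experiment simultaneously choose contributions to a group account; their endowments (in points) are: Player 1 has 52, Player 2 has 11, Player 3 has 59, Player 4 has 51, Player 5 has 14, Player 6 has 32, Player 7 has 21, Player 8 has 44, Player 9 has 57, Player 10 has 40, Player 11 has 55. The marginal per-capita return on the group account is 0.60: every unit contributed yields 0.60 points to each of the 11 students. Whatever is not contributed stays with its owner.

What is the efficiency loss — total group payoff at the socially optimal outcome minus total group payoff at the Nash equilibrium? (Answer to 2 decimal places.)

2441.60 points

The private return per contributed unit is 0.60 < 1 for everyone, so the Nash equilibrium is zero contribution and the group total is Σ E_j = 52 + 11 + 59 + 51 + 14 + 32 + 21 + 44 + 57 + 40 + 55 = 436.
Each contributed unit returns 6.600 to the group, so the social optimum is full contribution by everyone: group total = 6.600 × 436 = 2877.60.
Efficiency loss = (6.600 − 1) × 436 = 2441.60.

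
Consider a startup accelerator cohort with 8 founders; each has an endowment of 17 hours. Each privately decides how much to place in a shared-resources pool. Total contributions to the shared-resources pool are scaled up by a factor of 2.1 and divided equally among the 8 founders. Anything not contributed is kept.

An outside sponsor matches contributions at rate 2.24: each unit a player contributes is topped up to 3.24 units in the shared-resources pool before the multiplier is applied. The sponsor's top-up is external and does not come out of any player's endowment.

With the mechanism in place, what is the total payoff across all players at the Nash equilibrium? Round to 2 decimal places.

136.00 hours

The effective private return is 2.1 × 3.24 / 8 = 0.8505, which is still under 1, so the mechanism doesn't change anyone's dominant strategy: zero contribution.
At the Nash equilibrium no one contributes; group total payoff = 8 × 17 = 136.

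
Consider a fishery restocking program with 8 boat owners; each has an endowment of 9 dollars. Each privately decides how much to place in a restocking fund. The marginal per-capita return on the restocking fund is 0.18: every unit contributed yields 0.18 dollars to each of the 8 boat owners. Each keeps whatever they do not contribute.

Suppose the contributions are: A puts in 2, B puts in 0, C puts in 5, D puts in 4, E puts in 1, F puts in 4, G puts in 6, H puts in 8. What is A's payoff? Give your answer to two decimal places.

Total contributed: 2 + 0 + 5 + 4 + 1 + 4 + 6 + 8 = 30.
Each receives 0.18 × 30 = 5.40 from the restocking fund.
A keeps 9 − 2 = 7, so A's payoff is 7 + 5.40 = 12.40.

12.40 dollars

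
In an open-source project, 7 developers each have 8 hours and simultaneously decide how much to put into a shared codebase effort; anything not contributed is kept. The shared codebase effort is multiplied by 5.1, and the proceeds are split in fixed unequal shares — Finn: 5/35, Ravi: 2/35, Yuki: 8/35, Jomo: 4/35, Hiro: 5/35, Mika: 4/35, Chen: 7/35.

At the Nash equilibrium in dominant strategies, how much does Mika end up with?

Each unit j contributes comes back to j as 5.1 × (j's share), so j prefers to contribute only if that share exceeds 1/5.1 = 0.1961; otherwise keeping the unit dominates.
The shares above 0.1961 belong to Yuki and Chen, contributing 8 each; the remaining 5 contribute 0. Total contributed: 16.
Mika keeps 8 and receives 5.1 × 16 × 4/35 = 9.33 from the shared codebase effort, for a payoff of 17.33.

17.33 hours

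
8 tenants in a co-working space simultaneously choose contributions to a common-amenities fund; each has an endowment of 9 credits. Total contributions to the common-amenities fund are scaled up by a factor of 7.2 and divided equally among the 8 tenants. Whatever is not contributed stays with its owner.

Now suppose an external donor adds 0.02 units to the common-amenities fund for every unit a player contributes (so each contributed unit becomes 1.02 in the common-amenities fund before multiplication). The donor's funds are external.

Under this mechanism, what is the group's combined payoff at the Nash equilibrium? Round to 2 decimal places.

72.00 credits

With the mechanism, a contributed unit returns 7.2 × 1.02 / 8 = 0.9180 per unit of net cost — still below 1 — so contributing 0 remains dominant for every player.
At the Nash equilibrium no one contributes; group total payoff = 8 × 9 = 72.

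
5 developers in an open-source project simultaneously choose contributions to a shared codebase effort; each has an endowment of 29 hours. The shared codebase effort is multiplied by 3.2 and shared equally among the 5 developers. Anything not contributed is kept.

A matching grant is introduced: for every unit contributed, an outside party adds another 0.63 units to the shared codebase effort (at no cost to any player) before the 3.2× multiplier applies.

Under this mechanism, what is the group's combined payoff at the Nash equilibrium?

With the mechanism, a contributed unit returns 3.2 × 1.63 / 5 = 1.0432 per unit of net cost to the contributor — now above 1 — so contributing fully is weakly dominant for every player.
At the Nash equilibrium everyone contributes 29. Group total payoff = 3.2 × 1.63 × 145 = 756.32.

756.32 hours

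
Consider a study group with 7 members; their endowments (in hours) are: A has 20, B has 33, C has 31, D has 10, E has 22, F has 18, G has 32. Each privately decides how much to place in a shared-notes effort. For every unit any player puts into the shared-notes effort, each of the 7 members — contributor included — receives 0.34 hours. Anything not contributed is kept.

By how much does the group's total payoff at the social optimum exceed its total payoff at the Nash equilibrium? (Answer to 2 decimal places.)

229.08 hours

The private return per contributed unit is 0.34 < 1 for everyone, so the Nash equilibrium is zero contribution and the group total is Σ E_j = 20 + 33 + 31 + 10 + 22 + 18 + 32 = 166.
Each contributed unit returns 2.380 to the group, so the social optimum is full contribution by everyone: group total = 2.380 × 166 = 395.08.
Efficiency loss = (2.380 − 1) × 166 = 229.08.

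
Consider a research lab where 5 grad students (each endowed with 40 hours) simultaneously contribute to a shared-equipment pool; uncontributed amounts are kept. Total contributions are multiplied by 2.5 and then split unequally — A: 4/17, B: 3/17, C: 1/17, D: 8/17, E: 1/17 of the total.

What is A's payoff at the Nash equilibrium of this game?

63.53 hours

Player j's private return per contributed unit is 2.5 × (j's share). Contributing is weakly dominant for j when that share is at least 1/2.5 = 0.4000, and contributing 0 is dominant otherwise.
Only D (8/17) clears that bar, contributing 40; the remaining 4 contribute 0. Total contributed: 40.
A keeps 40 and receives 2.5 × 40 × 4/17 = 23.53 from the shared-equipment pool, for a payoff of 63.53.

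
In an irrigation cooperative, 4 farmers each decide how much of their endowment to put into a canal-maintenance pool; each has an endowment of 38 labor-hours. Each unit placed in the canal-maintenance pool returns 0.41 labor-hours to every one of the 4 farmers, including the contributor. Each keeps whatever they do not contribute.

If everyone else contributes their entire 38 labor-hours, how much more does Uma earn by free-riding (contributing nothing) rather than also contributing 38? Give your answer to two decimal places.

Switching from a contribution of 38 to 0 lets Uma keep an extra 38 labor-hours, but lowers the canal-maintenance pool by 38, which costs Uma their own share of that drop: 0.41 × 38 = 15.58.
Net gain = 38 − 15.58 = 22.42. The private return per contributed unit (0.41) is below 1, so free-riding is indeed the best response regardless of what the others do.

22.42 labor-hours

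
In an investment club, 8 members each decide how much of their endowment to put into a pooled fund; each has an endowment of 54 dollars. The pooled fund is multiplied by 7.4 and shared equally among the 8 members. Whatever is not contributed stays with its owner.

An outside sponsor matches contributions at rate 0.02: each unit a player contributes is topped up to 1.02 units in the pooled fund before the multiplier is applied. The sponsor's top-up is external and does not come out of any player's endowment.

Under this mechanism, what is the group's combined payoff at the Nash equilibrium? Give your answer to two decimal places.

432.00 dollars

The effective private return is 7.4 × 1.02 / 8 = 0.9435, which is still under 1, so the mechanism doesn't change anyone's dominant strategy: zero contribution.
At the Nash equilibrium no one contributes; group total payoff = 8 × 54 = 432.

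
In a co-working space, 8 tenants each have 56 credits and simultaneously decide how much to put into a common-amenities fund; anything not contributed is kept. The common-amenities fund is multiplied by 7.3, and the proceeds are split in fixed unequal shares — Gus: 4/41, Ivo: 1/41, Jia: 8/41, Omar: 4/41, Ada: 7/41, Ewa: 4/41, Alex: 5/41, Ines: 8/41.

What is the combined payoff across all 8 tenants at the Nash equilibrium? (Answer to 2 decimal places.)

Player j's private return per contributed unit is 7.3 × (j's share). Contributing is weakly dominant for j when that share is at least 1/7.3 = 0.1370, and contributing 0 is dominant otherwise.
Jia, Ada and Ines clear that bar, contributing 56 each; the remaining 5 contribute 0. Total contributed: 168.
The common-amenities fund pays out 7.3 × 168 = 1226.40 in total (split across the unequal shares, but the aggregate is all that matters for the group sum).
The 5 free-riders keep 56 each, adding 280. Group total = 280 + 1226.40 = 1506.40.

1506.40 credits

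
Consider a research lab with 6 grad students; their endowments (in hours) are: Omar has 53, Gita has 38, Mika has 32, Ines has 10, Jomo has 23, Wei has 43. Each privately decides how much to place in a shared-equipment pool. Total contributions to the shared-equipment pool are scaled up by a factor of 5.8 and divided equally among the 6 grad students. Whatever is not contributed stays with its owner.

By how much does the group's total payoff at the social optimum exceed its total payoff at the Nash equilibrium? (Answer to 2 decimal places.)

The private return per contributed unit is 5.8/6 = 0.9667 < 1 for every player regardless of endowment, so the Nash equilibrium is zero contribution and the group total is Σ E_j = 53 + 38 + 32 + 10 + 23 + 43 = 199.
Each contributed unit returns 5.800 to the group, so the social optimum is full contribution by everyone: group total = 5.800 × 199 = 1154.20.
Efficiency loss = (5.800 − 1) × 199 = 955.20.

955.20 hours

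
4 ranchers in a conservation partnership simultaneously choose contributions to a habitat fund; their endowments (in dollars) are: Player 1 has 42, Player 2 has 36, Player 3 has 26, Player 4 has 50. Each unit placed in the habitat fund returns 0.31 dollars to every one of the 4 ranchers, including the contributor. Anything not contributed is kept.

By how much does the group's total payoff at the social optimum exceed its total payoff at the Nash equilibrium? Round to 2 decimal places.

The private return per contributed unit is 0.31 < 1 for everyone, so the Nash equilibrium is zero contribution and the group total is Σ E_j = 42 + 36 + 26 + 50 = 154.
Each contributed unit returns 1.240 to the group, so the social optimum is full contribution by everyone: group total = 1.240 × 154 = 190.96.
Efficiency loss = (1.240 − 1) × 154 = 36.96.

36.96 dollars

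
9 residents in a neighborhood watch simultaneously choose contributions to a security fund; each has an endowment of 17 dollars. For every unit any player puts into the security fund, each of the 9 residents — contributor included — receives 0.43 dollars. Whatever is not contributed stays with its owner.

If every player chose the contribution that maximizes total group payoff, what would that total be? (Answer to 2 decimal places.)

592.11 dollars

Each contributed unit returns 3.870 to the group as a whole (0.43 to each of 9 players), which exceeds 1, so the social optimum is full contribution: group total = 3.870 × 153 = 592.11.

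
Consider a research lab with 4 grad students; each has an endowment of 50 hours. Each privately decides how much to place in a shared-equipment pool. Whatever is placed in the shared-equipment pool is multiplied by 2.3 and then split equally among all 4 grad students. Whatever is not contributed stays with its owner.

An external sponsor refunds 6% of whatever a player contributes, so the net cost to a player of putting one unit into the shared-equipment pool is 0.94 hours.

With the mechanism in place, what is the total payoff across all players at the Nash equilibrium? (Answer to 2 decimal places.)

200.00 hours

With the mechanism, a contributed unit returns (2.3/4) / 0.94 = 0.6117 per unit of net cost — still below 1 — so contributing 0 remains dominant for every player.
At the Nash equilibrium no one contributes; group total payoff = 4 × 50 = 200.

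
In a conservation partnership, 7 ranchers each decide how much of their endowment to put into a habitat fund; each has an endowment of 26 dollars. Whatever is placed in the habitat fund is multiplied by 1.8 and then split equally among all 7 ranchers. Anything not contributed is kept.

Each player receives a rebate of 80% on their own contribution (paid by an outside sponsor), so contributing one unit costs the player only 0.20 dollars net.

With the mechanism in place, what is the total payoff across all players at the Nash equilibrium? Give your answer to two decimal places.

473.20 dollars

The effective private return per unit is now (1.8/7) / 0.20 = 1.2857 > 1, so every player's dominant strategy flips to full contribution.
At the Nash equilibrium everyone contributes 26. Group total payoff = 7 × (26 × 0.80 + 1.8 × 26) = 473.20.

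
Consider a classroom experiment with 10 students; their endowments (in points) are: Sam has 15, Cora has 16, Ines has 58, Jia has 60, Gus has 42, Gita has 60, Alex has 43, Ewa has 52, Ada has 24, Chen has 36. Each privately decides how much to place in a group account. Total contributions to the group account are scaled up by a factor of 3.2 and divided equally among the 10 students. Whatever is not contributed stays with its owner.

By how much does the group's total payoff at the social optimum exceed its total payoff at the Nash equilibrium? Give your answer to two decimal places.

The private return per contributed unit is 3.2/10 = 0.3200 < 1 for every player regardless of endowment, so the Nash equilibrium is zero contribution and the group total is Σ E_j = 15 + 16 + 58 + 60 + 42 + 60 + 43 + 52 + 24 + 36 = 406.
Each contributed unit returns 3.200 to the group, so the social optimum is full contribution by everyone: group total = 3.200 × 406 = 1299.20.
Efficiency loss = (3.200 − 1) × 406 = 893.20.

893.20 points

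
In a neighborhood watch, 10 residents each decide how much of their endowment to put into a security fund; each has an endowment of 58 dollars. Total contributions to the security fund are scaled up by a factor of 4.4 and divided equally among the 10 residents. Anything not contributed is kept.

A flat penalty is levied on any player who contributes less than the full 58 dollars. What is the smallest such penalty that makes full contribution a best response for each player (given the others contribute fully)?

Given the others contribute fully, the best deviation is to contribute 0 (any partial contribution still incurs the fine and gives up units whose private return 0.4400 is below 1).
Deviating from 58 to 0 saves 58 dollars but forfeits the deviator's share of the drop in the security fund: 4.4/10 × 58 = 25.52.
So the deviation gain is 58 − 25.52 = 32.48, and the fine must be at least 32.48 dollars to wipe it out.

32.48 dollars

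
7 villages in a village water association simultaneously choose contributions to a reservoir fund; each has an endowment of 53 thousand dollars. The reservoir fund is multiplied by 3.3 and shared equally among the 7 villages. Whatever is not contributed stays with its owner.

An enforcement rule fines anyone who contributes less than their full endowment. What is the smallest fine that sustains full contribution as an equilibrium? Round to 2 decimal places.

28.01 thousand dollars

Given the others contribute fully, the best deviation is to contribute 0 (any partial contribution still incurs the fine and gives up units whose private return 0.4714 is below 1).
Deviating from 53 to 0 saves 53 thousand dollars but forfeits the deviator's share of the drop in the reservoir fund: 3.3/7 × 53 = 24.99.
So the deviation gain is 53 − 24.99 = 28.01, and the fine must be at least 28.01 thousand dollars to wipe it out.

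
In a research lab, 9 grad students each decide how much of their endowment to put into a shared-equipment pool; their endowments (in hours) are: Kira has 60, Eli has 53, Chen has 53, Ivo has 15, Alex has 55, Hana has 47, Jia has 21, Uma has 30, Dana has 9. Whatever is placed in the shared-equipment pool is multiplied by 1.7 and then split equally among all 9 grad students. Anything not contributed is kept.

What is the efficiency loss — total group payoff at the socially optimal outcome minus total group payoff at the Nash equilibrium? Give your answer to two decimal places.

240.10 hours

The private return per contributed unit is 1.7/9 = 0.1889 < 1 for every player regardless of endowment, so the Nash equilibrium is zero contribution and the group total is Σ E_j = 60 + 53 + 53 + 15 + 55 + 47 + 21 + 30 + 9 = 343.
Each contributed unit returns 1.700 to the group, so the social optimum is full contribution by everyone: group total = 1.700 × 343 = 583.10.
Efficiency loss = (1.700 − 1) × 343 = 240.10.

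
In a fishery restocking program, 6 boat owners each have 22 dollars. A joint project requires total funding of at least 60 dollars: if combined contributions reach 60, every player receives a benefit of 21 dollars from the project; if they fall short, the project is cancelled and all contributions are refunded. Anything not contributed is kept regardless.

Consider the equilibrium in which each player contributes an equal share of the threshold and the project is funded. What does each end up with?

Equal share of the threshold: 60/6 = 10.
At this profile no one gains by cutting their contribution: any cut drops the total below 60, the project is cancelled, contributions are refunded, and the deviator ends with 22, which is less than 22 − 10 + 21 = 33. Contributing more than 10 just wastes the excess. So contributing exactly 10 is a best response.
Each player's payoff: 22 − 10 + 21 = 33.

33 dollars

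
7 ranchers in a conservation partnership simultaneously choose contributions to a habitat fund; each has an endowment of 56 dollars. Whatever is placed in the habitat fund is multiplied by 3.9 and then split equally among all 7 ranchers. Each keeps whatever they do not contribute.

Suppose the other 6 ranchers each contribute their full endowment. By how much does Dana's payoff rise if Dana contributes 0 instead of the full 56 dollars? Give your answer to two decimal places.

24.80 dollars

Switching from a contribution of 56 to 0 lets Dana keep an extra 56 dollars, but lowers the habitat fund by 56, which costs Dana their own share of that drop: 3.9/7 × 56 = 31.20.
Net gain = 56 − 31.20 = 24.80. The private return per contributed unit (0.5571) is below 1, so free-riding is indeed the best response regardless of what the others do.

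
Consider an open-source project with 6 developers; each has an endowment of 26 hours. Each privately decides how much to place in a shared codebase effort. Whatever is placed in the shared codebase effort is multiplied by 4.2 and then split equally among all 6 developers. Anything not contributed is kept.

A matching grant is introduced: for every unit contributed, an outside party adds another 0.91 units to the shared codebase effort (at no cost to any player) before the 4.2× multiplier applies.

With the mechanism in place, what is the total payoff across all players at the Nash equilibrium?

1251.43 hours

With the mechanism, a contributed unit returns 4.2 × 1.91 / 6 = 1.3370 per unit of net cost to the contributor — now above 1 — so contributing fully is weakly dominant for every player.
So the Nash equilibrium is full contribution by all 6; the group earns 4.2 × 1.91 × 156 = 1251.43.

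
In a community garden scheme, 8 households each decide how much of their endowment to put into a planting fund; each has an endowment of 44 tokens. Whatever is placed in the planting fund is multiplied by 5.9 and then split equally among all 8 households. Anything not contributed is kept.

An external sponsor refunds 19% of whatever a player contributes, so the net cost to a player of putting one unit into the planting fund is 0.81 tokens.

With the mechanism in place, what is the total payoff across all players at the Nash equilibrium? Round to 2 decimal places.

The effective private return is (5.9/8) / 0.81 = 0.9105, which is still under 1, so the mechanism doesn't change anyone's dominant strategy: zero contribution.
At the Nash equilibrium no one contributes; group total payoff = 8 × 44 = 352.

352.00 tokens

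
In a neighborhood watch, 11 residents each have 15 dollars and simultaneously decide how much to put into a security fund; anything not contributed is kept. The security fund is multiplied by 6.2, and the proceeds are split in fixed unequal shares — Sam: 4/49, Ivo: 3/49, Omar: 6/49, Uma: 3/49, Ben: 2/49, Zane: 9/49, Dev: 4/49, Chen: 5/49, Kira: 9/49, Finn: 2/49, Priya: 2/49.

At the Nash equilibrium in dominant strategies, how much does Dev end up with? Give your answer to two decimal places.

30.18 dollars

A player with share s gets back 6.2·s per unit contributed, so full contribution is dominant for anyone with s > 1/6.2 = 0.1613 and zero contribution is dominant for anyone below.
The shares above 0.1613 belong to Zane and Kira, contributing 15 each; the remaining 9 contribute 0. Total contributed: 30.
Dev keeps 15 and receives 6.2 × 30 × 4/49 = 15.18 from the security fund, for a payoff of 30.18.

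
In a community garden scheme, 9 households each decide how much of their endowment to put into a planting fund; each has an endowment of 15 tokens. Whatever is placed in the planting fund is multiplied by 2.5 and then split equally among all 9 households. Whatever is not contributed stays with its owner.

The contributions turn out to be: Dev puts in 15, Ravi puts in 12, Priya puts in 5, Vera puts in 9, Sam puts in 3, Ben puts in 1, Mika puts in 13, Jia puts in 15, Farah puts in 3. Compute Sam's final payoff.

33.11 tokens

Total contributed: 15 + 12 + 5 + 9 + 3 + 1 + 13 + 15 + 3 = 76.
Each receives 2.5 × 76 / 9 = 21.11 from the planting fund.
Sam keeps 15 − 3 = 12, so Sam's payoff is 12 + 21.11 = 33.11.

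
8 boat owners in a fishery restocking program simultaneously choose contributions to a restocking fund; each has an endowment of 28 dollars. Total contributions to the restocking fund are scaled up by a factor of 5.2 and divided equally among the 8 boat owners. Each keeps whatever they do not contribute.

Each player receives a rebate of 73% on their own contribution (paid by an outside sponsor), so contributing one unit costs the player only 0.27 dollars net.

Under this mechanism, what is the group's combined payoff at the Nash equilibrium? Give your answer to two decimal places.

Under the mechanism each unit contributed yields (5.2/8) / 0.27 = 2.4074 back to its contributor per unit of net cost, which exceeds 1, making full contribution the dominant choice for everyone.
At the Nash equilibrium everyone contributes 28. Group total payoff = 8 × (28 × 0.73 + 5.2 × 28) = 1328.32.

1328.32 dollars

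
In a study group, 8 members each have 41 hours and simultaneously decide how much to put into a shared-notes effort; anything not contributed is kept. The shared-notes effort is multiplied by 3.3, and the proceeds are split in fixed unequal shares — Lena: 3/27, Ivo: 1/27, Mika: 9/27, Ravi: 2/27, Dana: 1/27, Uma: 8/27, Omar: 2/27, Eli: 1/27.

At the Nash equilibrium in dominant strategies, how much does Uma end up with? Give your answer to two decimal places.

81.09 hours

For player j, contributing a unit is worthwhile iff 3.3 × (j's share) ≥ 1, i.e. iff j's share is at least 0.3030.
The only share above 0.3030 is Mika's 9/27, contributing 41; the remaining 7 contribute 0. Total contributed: 41.
Uma keeps 41 and receives 3.3 × 41 × 8/27 = 40.09 from the shared-notes effort, for a payoff of 81.09.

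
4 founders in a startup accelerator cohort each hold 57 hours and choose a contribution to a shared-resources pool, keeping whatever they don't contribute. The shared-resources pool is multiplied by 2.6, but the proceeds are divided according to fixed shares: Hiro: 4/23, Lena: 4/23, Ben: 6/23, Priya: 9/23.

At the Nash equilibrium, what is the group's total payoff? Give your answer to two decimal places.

319.20 hours

Each unit j contributes comes back to j as 2.6 × (j's share), so j prefers to contribute only if that share exceeds 1/2.6 = 0.3846; otherwise keeping the unit dominates.
The only share above 0.3846 is Priya's 9/23, contributing 57; the remaining 3 contribute 0. Total contributed: 57.
The shared-resources pool pays out 2.6 × 57 = 148.20 in total (split across the unequal shares, but the aggregate is all that matters for the group sum).
The 3 free-riders keep 57 each, adding 171. Group total = 171 + 148.20 = 319.20.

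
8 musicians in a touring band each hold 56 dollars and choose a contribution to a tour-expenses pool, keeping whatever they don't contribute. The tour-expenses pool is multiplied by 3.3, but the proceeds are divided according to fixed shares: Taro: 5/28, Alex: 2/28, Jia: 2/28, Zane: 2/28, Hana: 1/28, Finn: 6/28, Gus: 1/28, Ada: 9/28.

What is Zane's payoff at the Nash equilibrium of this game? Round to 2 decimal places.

Each unit j contributes comes back to j as 3.3 × (j's share), so j prefers to contribute only if that share exceeds 1/3.3 = 0.3030; otherwise keeping the unit dominates.
Ada alone (share 9/28) is above the threshold, contributing 56; the remaining 7 contribute 0. Total contributed: 56.
Zane keeps 56 and receives 3.3 × 56 × 2/28 = 13.20 from the tour-expenses pool, for a payoff of 69.20.

69.20 dollars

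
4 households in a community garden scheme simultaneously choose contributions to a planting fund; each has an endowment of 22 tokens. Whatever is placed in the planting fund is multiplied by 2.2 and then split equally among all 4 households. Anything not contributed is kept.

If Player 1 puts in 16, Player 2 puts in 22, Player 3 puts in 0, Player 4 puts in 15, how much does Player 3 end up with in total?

Total contributed: 16 + 22 + 0 + 15 = 53.
Each receives 2.2 × 53 / 4 = 29.15 from the planting fund.
Player 3 keeps 22 − 0 = 22, so Player 3's payoff is 22 + 29.15 = 51.15.

51.15 tokens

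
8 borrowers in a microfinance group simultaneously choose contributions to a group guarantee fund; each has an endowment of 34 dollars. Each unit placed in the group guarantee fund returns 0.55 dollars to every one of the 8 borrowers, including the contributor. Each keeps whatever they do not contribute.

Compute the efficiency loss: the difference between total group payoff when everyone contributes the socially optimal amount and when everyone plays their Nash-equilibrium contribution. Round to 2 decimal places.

924.80 dollars

The private return per contributed unit is 0.55 < 1, so contributing 0 is dominant for every player. At the Nash equilibrium everyone keeps their 34, and the group total is 8 × 34 = 272.
Each contributed unit returns 4.400 to the group as a whole (0.55 to each of 8 players), which exceeds 1, so the social optimum is full contribution: group total = 4.400 × 272 = 1196.80.
Efficiency loss = 1196.80 − 272 = 924.80.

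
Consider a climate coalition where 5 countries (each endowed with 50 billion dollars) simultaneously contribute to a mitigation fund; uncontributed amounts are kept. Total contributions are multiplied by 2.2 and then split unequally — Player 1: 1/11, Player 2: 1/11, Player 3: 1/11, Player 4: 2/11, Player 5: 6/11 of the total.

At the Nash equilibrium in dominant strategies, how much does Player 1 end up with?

60.00 billion dollars

Player j's private return per contributed unit is 2.2 × (j's share). Contributing is weakly dominant for j when that share is at least 1/2.2 = 0.4545, and contributing 0 is dominant otherwise.
The only share above 0.4545 is Player 5's 6/11, contributing 50; the remaining 4 contribute 0. Total contributed: 50.
Player 1 keeps 50 and receives 2.2 × 50 × 1/11 = 10.00 from the mitigation fund, for a payoff of 60.00.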